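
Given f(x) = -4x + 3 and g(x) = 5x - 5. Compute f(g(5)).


g(5) = 20
f(20) = -77

-77


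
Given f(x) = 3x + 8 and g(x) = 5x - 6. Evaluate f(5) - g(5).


f(5) = 23
g(5) = 19
Difference = 4

4


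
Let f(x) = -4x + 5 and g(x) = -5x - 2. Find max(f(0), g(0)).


f(0) = 5
g(0) = -2
max = 5

5


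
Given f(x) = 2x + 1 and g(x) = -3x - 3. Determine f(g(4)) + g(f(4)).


f(g(4)) = -29
g(f(4)) = -30
Sum = -59

-59


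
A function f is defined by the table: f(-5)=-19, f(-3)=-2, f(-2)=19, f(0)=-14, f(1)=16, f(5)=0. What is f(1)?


16


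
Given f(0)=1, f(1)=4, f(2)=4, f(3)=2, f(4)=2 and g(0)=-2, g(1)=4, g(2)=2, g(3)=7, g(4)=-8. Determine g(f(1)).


-8


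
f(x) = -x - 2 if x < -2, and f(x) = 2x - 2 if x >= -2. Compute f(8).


8 satisfies x >= -2
f(8) = 14

14


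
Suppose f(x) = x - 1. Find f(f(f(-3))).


-6


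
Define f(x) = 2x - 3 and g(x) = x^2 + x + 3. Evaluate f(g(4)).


g(4) = 23
f(23) = 43

43


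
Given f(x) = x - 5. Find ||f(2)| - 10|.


7


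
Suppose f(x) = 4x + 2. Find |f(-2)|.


f(-2) = -6
|-6| = 6

6


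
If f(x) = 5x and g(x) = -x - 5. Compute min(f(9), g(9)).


f(9) = 45
g(9) = -14
min = -14

-14


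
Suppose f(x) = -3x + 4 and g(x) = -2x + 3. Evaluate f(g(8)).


g(8) = -13
f(-13) = 43

43


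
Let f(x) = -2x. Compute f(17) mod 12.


2


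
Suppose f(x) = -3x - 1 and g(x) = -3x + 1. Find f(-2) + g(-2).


f(-2) = 5
g(-2) = 7
Sum = 12

12


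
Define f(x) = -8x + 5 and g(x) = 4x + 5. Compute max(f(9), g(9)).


f(9) = -67
g(9) = 41
max = 41

41


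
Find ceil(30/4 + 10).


18


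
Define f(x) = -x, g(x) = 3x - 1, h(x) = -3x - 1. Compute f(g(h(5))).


h(5) = -16
g(-16) = -49
f(-49) = 49

49


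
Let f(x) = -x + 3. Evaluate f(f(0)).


f(0) = 3
f(3) = 0

0


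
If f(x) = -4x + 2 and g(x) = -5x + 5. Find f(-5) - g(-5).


f(-5) = 22
g(-5) = 30
Difference = -8

-8


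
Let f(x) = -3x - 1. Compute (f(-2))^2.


25


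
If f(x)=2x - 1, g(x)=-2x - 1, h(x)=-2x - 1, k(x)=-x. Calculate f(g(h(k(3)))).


k(3) = -3
h(-3) = 5
g(5) = -11
f(-11) = -23

-23


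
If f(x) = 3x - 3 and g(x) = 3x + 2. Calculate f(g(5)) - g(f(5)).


10


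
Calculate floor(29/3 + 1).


29/3 = 9.6667
9.6667 + 1 = 10.6667
floor(10.6667) = 10

10


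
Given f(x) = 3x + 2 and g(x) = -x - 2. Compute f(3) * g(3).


f(3) = 11
g(3) = -5
Product = -55

-55


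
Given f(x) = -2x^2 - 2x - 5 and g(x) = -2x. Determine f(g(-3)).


g(-3) = 6
f(6) = (-2)*(6)^2 - 2*(6) - 5 = -89

-89


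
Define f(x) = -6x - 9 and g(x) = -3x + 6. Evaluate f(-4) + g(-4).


f(-4) = 15
g(-4) = 18
Sum = 33

33


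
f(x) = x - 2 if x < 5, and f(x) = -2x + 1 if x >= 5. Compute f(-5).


-5 satisfies x < 5
f(-5) = -7

-7


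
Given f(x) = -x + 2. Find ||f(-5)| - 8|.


f(-5) = 7
|7| = 7
|7 - 8| = 1

1


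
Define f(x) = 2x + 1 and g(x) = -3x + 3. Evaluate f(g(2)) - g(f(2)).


f(g(2)) = -5
g(f(2)) = -12
Difference = 7

7


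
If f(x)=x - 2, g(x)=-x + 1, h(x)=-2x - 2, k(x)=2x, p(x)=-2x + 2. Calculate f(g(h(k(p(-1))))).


p(-1) = 4
k(4) = 8
h(8) = -18
g(-18) = 19
f(19) = 17

17


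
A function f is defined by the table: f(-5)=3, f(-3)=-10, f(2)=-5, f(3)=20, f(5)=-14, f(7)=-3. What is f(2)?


Reading from the table at x = 2

-5


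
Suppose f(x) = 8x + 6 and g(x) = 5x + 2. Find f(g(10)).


g(10) = 52
f(52) = 422

422


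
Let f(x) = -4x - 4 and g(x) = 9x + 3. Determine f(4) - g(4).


f(4) = -20
g(4) = 39
Difference = -59

-59


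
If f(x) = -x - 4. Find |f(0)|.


4


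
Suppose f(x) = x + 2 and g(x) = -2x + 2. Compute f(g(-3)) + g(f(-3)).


f(g(-3)) = 10
g(f(-3)) = 4
Sum = 14

14


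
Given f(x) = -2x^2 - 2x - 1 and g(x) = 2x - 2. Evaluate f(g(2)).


g(2) = 2
f(2) = (-2)*(2)^2 - 2*(2) - 1 = -13

-13


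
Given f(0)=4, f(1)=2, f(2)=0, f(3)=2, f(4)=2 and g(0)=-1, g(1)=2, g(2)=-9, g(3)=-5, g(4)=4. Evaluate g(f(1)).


f(1) = 2
g(2) = -9

-9


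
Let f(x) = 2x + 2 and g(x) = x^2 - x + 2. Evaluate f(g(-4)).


46


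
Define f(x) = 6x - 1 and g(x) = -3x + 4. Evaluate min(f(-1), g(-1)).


f(-1) = -7
g(-1) = 7
min = -7

-7


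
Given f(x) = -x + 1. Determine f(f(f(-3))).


f(-3) = 4
f(4) = -3
f(-3) = 4

4


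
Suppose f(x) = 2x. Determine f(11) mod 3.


f(11) = 22
22 mod 3 = 1

1


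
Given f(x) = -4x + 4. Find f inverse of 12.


Solve -4x + 4 = 12
x = (12 - 4) / (-4) = -2

-2


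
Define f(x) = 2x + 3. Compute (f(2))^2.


f(2) = 7
(7)^2 = 49

49


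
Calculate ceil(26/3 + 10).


26/3 = 8.6667
8.6667 + 10 = 18.6667
ceil(18.6667) = 19

19


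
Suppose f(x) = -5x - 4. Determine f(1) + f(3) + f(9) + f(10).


f(1) = -9
f(3) = -19
f(9) = -49
f(10) = -54
Sum = -131

-131


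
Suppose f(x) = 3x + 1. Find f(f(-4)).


f(-4) = -11
f(-11) = -32

-32


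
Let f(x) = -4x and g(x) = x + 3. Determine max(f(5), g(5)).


f(5) = -20
g(5) = 8
max = 8

8


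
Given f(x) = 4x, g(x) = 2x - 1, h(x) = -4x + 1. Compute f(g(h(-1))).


h(-1) = 5
g(5) = 9
f(9) = 36

36


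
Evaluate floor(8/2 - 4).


8/2 = 4
4 - 4 = 0
floor(0) = 0

0


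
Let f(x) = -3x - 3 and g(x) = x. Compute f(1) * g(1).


-6


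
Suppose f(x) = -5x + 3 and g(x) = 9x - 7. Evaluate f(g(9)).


g(9) = 74
f(74) = -367

-367


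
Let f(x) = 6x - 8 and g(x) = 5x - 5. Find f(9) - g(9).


6


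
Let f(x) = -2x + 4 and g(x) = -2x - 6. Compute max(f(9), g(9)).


-14


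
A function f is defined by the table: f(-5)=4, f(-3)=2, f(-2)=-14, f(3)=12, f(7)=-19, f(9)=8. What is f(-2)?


Reading from the table at x = -2

-14


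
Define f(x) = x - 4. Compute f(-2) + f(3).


-7


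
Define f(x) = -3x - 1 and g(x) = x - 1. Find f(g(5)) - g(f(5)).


4


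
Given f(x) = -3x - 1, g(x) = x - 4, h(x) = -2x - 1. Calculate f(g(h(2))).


h(2) = -5
g(-5) = -9
f(-9) = 26

26


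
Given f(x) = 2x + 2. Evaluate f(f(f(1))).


22


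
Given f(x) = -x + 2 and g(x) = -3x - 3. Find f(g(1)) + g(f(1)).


f(g(1)) = 8
g(f(1)) = -6
Sum = 2

2


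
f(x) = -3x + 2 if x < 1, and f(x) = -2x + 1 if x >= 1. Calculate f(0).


0 satisfies x < 1
f(0) = 2

2


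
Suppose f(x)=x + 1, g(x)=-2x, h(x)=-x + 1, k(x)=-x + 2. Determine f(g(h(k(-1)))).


k(-1) = 3
h(3) = -2
g(-2) = 4
f(4) = 5

5


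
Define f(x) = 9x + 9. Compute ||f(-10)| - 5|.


f(-10) = -81
|-81| = 81
|81 - 5| = 76

76


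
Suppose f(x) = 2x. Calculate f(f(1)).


f(1) = 2
f(2) = 4

4


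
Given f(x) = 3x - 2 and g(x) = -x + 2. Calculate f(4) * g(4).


f(4) = 10
g(4) = -2
Product = -20

-20


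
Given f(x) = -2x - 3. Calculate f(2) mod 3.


f(2) = -7
-7 mod 3 = 2

2


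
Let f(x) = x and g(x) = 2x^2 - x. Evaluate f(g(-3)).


g(-3) = 21
f(21) = 21

21


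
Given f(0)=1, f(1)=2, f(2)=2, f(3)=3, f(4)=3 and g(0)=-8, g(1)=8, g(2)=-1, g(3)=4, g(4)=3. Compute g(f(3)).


4


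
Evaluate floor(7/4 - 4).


7/4 = 1.75
1.75 - 4 = -2.25
floor(-2.25) = -3

-3


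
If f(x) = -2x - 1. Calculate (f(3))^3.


f(3) = -7
(-7)^3 = -343

-343


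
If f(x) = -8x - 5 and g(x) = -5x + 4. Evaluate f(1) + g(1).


f(1) = -13
g(1) = -1
Sum = -14

-14


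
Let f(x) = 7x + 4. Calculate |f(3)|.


f(3) = 25
|25| = 25

25


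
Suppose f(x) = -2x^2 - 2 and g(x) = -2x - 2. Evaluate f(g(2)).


g(2) = -6
f(-6) = (-2)*(-6)^2 - 2 = -74

-74


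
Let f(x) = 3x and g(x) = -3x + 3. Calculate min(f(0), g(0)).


f(0) = 0
g(0) = 3
min = 0

0


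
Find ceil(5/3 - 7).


5/3 = 1.6667
1.6667 - 7 = -5.3333
ceil(-5.3333) = -5

-5


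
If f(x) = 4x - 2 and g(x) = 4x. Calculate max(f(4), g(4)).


f(4) = 14
g(4) = 16
max = 16

16


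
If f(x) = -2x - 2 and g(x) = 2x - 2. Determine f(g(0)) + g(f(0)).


f(g(0)) = 2
g(f(0)) = -6
Sum = -4

-4


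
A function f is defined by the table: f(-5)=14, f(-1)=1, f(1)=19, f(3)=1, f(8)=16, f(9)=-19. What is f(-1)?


1


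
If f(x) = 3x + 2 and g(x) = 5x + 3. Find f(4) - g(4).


-9


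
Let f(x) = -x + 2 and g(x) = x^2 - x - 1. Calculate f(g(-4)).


g(-4) = 19
f(19) = -17

-17


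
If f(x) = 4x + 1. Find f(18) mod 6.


f(18) = 73
73 mod 6 = 1

1


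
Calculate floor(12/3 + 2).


12/3 = 4
4 + 2 = 6
floor(6) = 6

6


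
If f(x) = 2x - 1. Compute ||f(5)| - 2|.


f(5) = 9
|9| = 9
|9 - 2| = 7

7


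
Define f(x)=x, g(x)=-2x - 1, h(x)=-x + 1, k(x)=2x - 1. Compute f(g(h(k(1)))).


k(1) = 1
h(1) = 0
g(0) = -1
f(-1) = -1

-1


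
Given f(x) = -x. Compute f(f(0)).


f(0) = 0
f(0) = 0

0


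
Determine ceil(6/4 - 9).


-7


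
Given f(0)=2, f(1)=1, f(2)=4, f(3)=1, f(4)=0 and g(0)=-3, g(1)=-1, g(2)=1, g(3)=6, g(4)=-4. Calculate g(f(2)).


f(2) = 4
g(4) = -4

-4


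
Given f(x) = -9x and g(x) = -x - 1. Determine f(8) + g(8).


-81


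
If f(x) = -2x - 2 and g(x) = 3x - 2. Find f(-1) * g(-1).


f(-1) = 0
g(-1) = -5
Product = 0

0


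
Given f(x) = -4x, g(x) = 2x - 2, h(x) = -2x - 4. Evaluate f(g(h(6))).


h(6) = -16
g(-16) = -34
f(-34) = 136

136


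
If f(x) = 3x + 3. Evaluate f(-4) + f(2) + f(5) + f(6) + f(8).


66


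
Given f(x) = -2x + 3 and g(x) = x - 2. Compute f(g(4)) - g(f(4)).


6


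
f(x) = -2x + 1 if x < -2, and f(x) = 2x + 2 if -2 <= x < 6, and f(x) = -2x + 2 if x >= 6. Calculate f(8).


-14


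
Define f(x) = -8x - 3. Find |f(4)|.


f(4) = -35
|-35| = 35

35


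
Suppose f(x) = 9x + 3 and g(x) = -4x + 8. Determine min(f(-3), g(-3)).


-24


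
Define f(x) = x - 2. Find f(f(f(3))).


f(3) = 1
f(1) = -1
f(-1) = -3

-3


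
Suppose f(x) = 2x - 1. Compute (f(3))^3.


f(3) = 5
(5)^3 = 125

125


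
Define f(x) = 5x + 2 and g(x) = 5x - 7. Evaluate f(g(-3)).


g(-3) = -22
f(-22) = -108

-108


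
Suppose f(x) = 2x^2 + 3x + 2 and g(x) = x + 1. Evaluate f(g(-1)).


g(-1) = 0
f(0) = 2*(0)^2 + 3*(0) + 2 = 2

2


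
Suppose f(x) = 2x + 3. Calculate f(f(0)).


f(0) = 3
f(3) = 9

9


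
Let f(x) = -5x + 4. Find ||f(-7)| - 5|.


f(-7) = 39
|39| = 39
|39 - 5| = 34

34


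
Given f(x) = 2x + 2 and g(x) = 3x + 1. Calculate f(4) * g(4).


130


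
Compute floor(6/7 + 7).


6/7 = 0.8571
0.8571 + 7 = 7.8571
floor(7.8571) = 7

7


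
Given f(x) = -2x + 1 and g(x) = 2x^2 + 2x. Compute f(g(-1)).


g(-1) = 0
f(0) = 1

1


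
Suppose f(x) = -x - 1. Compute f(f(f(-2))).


f(-2) = 1
f(1) = -2
f(-2) = 1

1


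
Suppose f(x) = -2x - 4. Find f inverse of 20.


Solve -2x - 4 = 20
x = (20 + 4) / (-2) = -12

-12


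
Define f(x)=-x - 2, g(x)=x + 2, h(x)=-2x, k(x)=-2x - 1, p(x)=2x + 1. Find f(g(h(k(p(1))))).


-18


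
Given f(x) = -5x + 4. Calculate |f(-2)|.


f(-2) = 14
|14| = 14

14


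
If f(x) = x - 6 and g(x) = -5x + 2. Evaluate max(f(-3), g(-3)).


17


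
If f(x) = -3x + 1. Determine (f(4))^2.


f(4) = -11
(-11)^2 = 121

121


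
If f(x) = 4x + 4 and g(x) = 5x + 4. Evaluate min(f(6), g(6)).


f(6) = 28
g(6) = 34
min = 28

28


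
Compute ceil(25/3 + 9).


25/3 = 8.3333
8.3333 + 9 = 17.3333
ceil(17.3333) = 18

18


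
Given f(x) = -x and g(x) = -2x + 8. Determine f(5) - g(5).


-3


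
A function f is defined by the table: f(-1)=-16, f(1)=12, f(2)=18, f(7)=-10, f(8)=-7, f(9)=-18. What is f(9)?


Reading from the table at x = 9

-18


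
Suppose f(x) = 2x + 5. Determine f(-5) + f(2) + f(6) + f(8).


42


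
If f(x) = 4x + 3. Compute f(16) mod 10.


f(16) = 67
67 mod 10 = 7

7


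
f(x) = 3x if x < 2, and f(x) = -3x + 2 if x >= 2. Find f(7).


7 satisfies x >= 2
f(7) = -19

-19


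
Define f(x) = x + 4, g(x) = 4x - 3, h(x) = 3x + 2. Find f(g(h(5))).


h(5) = 17
g(17) = 65
f(65) = 69

69


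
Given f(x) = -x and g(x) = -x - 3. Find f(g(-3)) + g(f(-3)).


f(g(-3)) = 0
g(f(-3)) = -6
Sum = -6

-6


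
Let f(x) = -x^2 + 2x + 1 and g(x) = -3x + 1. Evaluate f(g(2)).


g(2) = -5
f(-5) = (-1)*(-5)^2 + 2*(-5) + 1 = -34

-34


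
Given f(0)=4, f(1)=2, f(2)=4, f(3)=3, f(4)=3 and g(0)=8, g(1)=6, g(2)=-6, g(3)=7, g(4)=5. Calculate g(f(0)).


f(0) = 4
g(4) = 5

5


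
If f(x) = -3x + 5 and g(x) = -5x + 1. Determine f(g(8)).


g(8) = -39
f(-39) = 122

122


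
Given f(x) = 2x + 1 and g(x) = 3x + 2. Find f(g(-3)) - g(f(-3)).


f(g(-3)) = -13
g(f(-3)) = -13
Difference = 0

0


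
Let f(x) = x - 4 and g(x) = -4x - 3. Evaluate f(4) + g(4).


f(4) = 0
g(4) = -19
Sum = -19

-19


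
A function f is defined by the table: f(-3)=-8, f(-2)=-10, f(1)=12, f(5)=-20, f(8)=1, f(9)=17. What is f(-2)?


Reading from the table at x = -2

-10


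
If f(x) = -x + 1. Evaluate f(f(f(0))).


f(0) = 1
f(1) = 0
f(0) = 1

1


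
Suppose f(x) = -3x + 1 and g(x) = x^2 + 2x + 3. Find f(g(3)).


g(3) = 18
f(18) = -53

-53


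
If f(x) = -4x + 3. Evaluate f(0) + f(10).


f(0) = 3
f(10) = -37
Sum = -34

-34


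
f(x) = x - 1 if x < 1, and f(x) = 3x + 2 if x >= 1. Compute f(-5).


-5 satisfies x < 1
f(-5) = -6

-6


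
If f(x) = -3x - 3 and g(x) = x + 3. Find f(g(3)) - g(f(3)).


f(g(3)) = -21
g(f(3)) = -9
Difference = -12

-12


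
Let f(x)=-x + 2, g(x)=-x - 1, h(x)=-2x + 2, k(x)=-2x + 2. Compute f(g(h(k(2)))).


k(2) = -2
h(-2) = 6
g(6) = -7
f(-7) = 9

9


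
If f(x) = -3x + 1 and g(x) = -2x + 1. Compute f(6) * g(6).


f(6) = -17
g(6) = -11
Product = 187

187


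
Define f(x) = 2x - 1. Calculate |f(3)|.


f(3) = 5
|5| = 5

5


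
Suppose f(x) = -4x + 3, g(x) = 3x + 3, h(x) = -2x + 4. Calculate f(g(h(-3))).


h(-3) = 10
g(10) = 33
f(33) = -129

-129


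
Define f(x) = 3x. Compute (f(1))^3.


f(1) = 3
(3)^3 = 27

27


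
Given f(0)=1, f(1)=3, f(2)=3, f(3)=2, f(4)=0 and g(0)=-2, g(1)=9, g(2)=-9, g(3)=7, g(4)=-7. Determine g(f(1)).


f(1) = 3
g(3) = 7

7


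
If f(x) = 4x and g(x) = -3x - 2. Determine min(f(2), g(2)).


f(2) = 8
g(2) = -8
min = -8

-8


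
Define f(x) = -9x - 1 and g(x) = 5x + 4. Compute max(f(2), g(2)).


f(2) = -19
g(2) = 14
max = 14

14


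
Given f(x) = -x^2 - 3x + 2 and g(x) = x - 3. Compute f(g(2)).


4


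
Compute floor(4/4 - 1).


4/4 = 1
1 - 1 = 0
floor(0) = 0

0


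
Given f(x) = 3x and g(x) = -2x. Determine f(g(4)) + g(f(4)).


-48


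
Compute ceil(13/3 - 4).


13/3 = 4.3333
4.3333 - 4 = 0.3333
ceil(0.3333) = 1

1


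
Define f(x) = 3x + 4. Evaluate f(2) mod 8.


f(2) = 10
10 mod 8 = 2

2


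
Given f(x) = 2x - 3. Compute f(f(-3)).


f(-3) = -9
f(-9) = -21

-21


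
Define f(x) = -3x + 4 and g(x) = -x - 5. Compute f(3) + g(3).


f(3) = -5
g(3) = -8
Sum = -13

-13


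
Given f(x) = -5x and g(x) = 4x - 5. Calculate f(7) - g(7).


f(7) = -35
g(7) = 23
Difference = -58

-58


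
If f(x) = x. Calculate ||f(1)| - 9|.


f(1) = 1
|1| = 1
|1 - 9| = 8

8


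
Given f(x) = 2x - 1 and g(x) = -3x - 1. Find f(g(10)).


g(10) = -31
f(-31) = -63

-63


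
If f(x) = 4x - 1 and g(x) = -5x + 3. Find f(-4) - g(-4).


f(-4) = -17
g(-4) = 23
Difference = -40

-40


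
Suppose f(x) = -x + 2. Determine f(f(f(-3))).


f(-3) = 5
f(5) = -3
f(-3) = 5

5


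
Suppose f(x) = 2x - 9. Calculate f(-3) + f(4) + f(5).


f(-3) = -15
f(4) = -1
f(5) = 1
Sum = -15

-15


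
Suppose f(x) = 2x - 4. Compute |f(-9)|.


f(-9) = -22
|-22| = 22

22


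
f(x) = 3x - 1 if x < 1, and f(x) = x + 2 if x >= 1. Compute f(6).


6 satisfies x >= 1
f(6) = 8

8


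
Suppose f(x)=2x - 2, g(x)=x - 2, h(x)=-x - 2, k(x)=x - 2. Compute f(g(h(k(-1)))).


k(-1) = -3
h(-3) = 1
g(1) = -1
f(-1) = -4

-4


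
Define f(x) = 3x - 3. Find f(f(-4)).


-48


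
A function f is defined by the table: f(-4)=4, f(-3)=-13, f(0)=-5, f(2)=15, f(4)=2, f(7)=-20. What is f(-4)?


4


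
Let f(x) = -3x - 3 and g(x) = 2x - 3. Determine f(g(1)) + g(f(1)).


f(g(1)) = 0
g(f(1)) = -15
Sum = -15

-15


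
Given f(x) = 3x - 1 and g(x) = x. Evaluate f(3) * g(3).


f(3) = 8
g(3) = 3
Product = 24

24


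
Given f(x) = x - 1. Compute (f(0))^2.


f(0) = -1
(-1)^2 = 1

1


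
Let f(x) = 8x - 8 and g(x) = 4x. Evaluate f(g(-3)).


g(-3) = -12
f(-12) = -104

-104


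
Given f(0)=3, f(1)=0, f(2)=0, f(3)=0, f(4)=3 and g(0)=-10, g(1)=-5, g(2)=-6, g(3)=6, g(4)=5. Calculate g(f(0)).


f(0) = 3
g(3) = 6

6


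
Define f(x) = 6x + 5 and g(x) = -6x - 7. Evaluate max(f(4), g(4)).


f(4) = 29
g(4) = -31
max = 29

29


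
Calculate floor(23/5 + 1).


23/5 = 4.6
4.6 + 1 = 5.6
floor(5.6) = 5

5


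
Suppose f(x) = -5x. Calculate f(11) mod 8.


f(11) = -55
-55 mod 8 = 1

1


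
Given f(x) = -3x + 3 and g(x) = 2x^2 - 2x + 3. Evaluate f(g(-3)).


g(-3) = 27
f(27) = -78

-78


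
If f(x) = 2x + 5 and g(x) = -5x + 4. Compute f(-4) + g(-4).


f(-4) = -3
g(-4) = 24
Sum = 21

21


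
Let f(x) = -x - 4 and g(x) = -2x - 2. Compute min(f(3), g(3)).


f(3) = -7
g(3) = -8
min = -8

-8


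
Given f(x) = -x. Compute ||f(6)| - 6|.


f(6) = -6
|-6| = 6
|6 - 6| = 0

0


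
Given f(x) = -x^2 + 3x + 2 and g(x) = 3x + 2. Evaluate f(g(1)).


g(1) = 5
f(5) = (-1)*(5)^2 + 3*(5) + 2 = -8

-8


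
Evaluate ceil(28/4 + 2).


28/4 = 7
7 + 2 = 9
ceil(9) = 9

9


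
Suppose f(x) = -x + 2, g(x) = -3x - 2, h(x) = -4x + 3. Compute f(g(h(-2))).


h(-2) = 11
g(11) = -35
f(-35) = 37

37


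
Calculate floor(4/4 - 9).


4/4 = 1
1 - 9 = -8
floor(-8) = -8

-8


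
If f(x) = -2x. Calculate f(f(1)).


f(1) = -2
f(-2) = 4

4


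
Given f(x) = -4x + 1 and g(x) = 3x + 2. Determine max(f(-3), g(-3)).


f(-3) = 13
g(-3) = -7
max = 13

13


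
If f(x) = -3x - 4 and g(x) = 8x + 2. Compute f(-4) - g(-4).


f(-4) = 8
g(-4) = -30
Difference = 38

38


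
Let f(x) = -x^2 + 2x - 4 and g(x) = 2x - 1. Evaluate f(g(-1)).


g(-1) = -3
f(-3) = (-1)*(-3)^2 + 2*(-3) - 4 = -19

-19


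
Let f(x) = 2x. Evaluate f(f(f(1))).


f(1) = 2
f(2) = 4
f(4) = 8

8


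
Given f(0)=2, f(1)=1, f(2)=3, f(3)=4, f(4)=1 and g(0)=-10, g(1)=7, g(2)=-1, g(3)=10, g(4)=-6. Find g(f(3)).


-6


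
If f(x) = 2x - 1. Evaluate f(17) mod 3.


0


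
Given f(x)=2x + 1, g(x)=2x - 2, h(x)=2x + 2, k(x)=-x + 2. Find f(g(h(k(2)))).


k(2) = 0
h(0) = 2
g(2) = 2
f(2) = 5

5


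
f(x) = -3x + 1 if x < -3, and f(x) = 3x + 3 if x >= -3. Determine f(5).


5 satisfies x >= -3
f(5) = 18

18


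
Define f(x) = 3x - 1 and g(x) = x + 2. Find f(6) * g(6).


f(6) = 17
g(6) = 8
Product = 136

136


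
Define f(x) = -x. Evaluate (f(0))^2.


f(0) = 0
(0)^2 = 0

0


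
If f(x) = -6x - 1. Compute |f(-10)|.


f(-10) = 59
|59| = 59

59


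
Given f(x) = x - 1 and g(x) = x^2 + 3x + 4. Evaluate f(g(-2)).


g(-2) = 2
f(2) = 1

1


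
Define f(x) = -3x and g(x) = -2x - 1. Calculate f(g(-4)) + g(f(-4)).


f(g(-4)) = -21
g(f(-4)) = -25
Sum = -46

-46


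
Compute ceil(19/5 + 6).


19/5 = 3.8
3.8 + 6 = 9.8
ceil(9.8) = 10

10


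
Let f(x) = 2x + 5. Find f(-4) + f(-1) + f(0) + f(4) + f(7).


f(-4) = -3
f(-1) = 3
f(0) = 5
f(4) = 13
f(7) = 19
Sum = 37

37


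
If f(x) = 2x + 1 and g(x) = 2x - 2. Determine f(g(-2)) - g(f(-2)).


f(g(-2)) = -11
g(f(-2)) = -8
Difference = -3

-3


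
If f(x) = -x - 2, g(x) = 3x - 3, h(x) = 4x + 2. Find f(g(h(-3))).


31


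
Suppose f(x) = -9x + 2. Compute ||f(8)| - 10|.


f(8) = -70
|-70| = 70
|70 - 10| = 60

60


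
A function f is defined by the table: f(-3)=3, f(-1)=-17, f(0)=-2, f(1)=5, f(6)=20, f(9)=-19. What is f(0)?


Reading from the table at x = 0

-2


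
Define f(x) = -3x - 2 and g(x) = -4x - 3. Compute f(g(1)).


19


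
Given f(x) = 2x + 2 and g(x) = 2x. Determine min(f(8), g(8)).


f(8) = 18
g(8) = 16
min = 16

16


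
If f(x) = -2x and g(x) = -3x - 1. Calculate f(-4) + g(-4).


19


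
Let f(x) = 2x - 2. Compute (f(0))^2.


f(0) = -2
(-2)^2 = 4

4


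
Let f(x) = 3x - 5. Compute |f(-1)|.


f(-1) = -8
|-8| = 8

8


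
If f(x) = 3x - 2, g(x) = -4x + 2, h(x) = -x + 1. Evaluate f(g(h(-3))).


h(-3) = 4
g(4) = -14
f(-14) = -44

-44


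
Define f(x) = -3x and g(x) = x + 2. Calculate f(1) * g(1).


f(1) = -3
g(1) = 3
Product = -9

-9


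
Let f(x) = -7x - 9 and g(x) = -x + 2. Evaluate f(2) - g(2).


f(2) = -23
g(2) = 0
Difference = -23

-23


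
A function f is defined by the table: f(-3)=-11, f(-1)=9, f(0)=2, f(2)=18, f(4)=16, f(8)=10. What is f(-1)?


Reading from the table at x = -1

9


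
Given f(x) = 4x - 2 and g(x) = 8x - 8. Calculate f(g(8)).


g(8) = 56
f(56) = 222

222


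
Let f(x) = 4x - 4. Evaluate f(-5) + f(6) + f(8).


f(-5) = -24
f(6) = 20
f(8) = 28
Sum = 24

24


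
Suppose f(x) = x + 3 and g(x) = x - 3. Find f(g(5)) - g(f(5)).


f(g(5)) = 5
g(f(5)) = 5
Difference = 0

0


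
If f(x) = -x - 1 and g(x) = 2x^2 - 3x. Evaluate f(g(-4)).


g(-4) = 44
f(44) = -45

-45


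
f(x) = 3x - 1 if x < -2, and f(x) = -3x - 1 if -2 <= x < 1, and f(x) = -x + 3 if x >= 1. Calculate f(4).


4 satisfies x >= 1
f(4) = -1

-1


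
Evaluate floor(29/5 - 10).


-5


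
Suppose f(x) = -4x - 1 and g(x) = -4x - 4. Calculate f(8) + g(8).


f(8) = -33
g(8) = -36
Sum = -69

-69


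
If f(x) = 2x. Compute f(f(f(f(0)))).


f(0) = 0
f(0) = 0
f(0) = 0
f(0) = 0

0


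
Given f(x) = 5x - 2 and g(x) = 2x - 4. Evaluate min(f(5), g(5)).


f(5) = 23
g(5) = 6
min = 6

6


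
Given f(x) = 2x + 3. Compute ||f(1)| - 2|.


3


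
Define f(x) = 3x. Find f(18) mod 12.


f(18) = 54
54 mod 12 = 6

6


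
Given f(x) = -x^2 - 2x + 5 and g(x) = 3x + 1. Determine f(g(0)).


g(0) = 1
f(1) = (-1)*(1)^2 - 2*(1) + 5 = 2

2


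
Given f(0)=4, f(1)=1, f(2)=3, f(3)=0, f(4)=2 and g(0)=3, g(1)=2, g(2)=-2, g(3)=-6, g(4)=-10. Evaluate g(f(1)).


f(1) = 1
g(1) = 2

2


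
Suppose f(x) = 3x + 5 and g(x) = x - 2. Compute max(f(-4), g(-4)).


f(-4) = -7
g(-4) = -6
max = -6

-6


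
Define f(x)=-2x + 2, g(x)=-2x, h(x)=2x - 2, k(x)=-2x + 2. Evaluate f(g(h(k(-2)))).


k(-2) = 6
h(6) = 10
g(10) = -20
f(-20) = 42

42


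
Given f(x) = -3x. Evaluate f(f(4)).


f(4) = -12
f(-12) = 36

36


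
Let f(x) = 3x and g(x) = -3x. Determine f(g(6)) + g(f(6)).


f(g(6)) = -54
g(f(6)) = -54
Sum = -108

-108


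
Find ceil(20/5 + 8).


20/5 = 4
4 + 8 = 12
ceil(12) = 12

12


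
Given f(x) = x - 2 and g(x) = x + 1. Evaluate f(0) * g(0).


f(0) = -2
g(0) = 1
Product = -2

-2


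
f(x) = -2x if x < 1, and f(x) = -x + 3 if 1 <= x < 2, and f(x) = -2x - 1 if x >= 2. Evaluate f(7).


7 satisfies x >= 2
f(7) = -15

-15


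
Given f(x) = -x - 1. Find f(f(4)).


4


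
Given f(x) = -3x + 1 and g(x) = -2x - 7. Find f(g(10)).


g(10) = -27
f(-27) = 82

82


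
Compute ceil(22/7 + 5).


22/7 = 3.1429
3.1429 + 5 = 8.1429
ceil(8.1429) = 9

9


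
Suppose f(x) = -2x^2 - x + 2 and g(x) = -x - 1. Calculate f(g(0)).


g(0) = -1
f(-1) = (-2)*(-1)^2 - 1*(-1) + 2 = 1

1


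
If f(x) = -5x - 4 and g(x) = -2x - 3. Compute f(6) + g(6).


f(6) = -34
g(6) = -15
Sum = -49

-49


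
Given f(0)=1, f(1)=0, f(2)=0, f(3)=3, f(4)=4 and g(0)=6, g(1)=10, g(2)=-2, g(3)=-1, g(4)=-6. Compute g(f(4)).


f(4) = 4
g(4) = -6

-6


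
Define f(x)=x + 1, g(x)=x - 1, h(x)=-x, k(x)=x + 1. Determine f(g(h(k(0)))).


k(0) = 1
h(1) = -1
g(-1) = -2
f(-2) = -1

-1


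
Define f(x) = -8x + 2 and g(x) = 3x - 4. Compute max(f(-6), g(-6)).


f(-6) = 50
g(-6) = -22
max = 50

50


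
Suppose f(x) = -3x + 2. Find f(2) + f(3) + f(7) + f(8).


-52


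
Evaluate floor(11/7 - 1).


11/7 = 1.5714
1.5714 - 1 = 0.5714
floor(0.5714) = 0

0


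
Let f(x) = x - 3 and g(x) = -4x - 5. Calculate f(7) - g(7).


f(7) = 4
g(7) = -33
Difference = 37

37


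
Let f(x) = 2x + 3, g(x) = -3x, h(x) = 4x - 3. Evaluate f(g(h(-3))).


93


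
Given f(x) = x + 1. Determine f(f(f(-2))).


f(-2) = -1
f(-1) = 0
f(0) = 1

1


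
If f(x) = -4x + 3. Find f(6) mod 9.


f(6) = -21
-21 mod 9 = 6

6


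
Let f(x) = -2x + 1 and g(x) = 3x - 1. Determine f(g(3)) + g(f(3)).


f(g(3)) = -15
g(f(3)) = -16
Sum = -31

-31


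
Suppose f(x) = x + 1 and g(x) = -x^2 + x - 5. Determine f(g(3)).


g(3) = -11
f(-11) = -10

-10


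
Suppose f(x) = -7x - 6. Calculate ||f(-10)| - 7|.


f(-10) = 64
|64| = 64
|64 - 7| = 57

57


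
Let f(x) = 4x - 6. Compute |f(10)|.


f(10) = 34
|34| = 34

34


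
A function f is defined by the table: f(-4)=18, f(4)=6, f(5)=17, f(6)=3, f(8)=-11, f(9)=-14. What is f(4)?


Reading from the table at x = 4

6


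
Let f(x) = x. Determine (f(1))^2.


f(1) = 1
(1)^2 = 1

1


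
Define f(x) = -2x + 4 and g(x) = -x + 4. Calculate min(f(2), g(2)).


f(2) = 0
g(2) = 2
min = 0

0


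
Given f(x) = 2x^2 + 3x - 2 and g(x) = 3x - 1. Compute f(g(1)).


g(1) = 2
f(2) = 2*(2)^2 + 3*(2) - 2 = 12

12


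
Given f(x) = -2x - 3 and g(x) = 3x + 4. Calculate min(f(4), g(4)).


f(4) = -11
g(4) = 16
min = -11

-11


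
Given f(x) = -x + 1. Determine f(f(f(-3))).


f(-3) = 4
f(4) = -3
f(-3) = 4

4


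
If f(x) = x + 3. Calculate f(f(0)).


6


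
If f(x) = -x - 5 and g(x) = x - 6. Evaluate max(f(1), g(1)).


f(1) = -6
g(1) = -5
max = -5

-5


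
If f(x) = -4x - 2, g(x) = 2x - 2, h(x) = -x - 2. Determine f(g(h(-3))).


h(-3) = 1
g(1) = 0
f(0) = -2

-2


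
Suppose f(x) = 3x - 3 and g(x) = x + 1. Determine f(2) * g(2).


f(2) = 3
g(2) = 3
Product = 9

9


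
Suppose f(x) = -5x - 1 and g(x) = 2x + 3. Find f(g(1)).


-26


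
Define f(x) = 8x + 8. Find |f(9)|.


80


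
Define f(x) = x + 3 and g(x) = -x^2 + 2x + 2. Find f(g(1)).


g(1) = 3
f(3) = 6

6


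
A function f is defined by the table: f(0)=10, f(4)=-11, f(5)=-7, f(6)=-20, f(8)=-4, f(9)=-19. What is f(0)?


Reading from the table at x = 0

10


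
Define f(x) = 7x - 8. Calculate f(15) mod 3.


f(15) = 97
97 mod 3 = 1

1


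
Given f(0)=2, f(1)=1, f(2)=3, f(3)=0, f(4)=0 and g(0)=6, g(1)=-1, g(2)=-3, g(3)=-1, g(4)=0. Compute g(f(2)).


f(2) = 3
g(3) = -1

-1


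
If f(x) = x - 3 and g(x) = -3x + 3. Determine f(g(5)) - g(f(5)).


f(g(5)) = -15
g(f(5)) = -3
Difference = -12

-12


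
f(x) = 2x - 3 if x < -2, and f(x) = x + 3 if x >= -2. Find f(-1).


-1 satisfies x >= -2
f(-1) = 2

2


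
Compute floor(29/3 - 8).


29/3 = 9.6667
9.6667 - 8 = 1.6667
floor(1.6667) = 1

1


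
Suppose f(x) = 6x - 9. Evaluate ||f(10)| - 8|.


f(10) = 51
|51| = 51
|51 - 8| = 43

43


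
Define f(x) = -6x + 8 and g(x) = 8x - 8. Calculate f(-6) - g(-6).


100


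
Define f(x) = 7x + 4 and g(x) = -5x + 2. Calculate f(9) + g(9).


f(9) = 67
g(9) = -43
Sum = 24

24


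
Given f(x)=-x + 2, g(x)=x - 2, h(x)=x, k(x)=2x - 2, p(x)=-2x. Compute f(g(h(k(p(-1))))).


p(-1) = 2
k(2) = 2
h(2) = 2
g(2) = 0
f(0) = 2

2


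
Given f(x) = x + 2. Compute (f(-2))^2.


f(-2) = 0
(0)^2 = 0

0


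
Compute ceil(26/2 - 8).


26/2 = 13
13 - 8 = 5
ceil(5) = 5

5


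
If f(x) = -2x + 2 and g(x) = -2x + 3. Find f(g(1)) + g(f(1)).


f(g(1)) = 0
g(f(1)) = 3
Sum = 3

3


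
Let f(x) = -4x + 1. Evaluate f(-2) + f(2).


f(-2) = 9
f(2) = -7
Sum = 2

2


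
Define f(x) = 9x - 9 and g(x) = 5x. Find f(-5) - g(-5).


f(-5) = -54
g(-5) = -25
Difference = -29

-29


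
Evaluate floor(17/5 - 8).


17/5 = 3.4
3.4 - 8 = -4.6
floor(-4.6) = -5

-5


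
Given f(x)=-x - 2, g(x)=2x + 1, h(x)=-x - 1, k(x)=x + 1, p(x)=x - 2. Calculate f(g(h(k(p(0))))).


p(0) = -2
k(-2) = -1
h(-1) = 0
g(0) = 1
f(1) = -3

-3


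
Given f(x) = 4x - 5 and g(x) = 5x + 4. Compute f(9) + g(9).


f(9) = 31
g(9) = 49
Sum = 80

80


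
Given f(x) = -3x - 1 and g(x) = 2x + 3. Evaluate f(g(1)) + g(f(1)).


f(g(1)) = -16
g(f(1)) = -5
Sum = -21

-21


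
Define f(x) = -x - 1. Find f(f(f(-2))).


f(-2) = 1
f(1) = -2
f(-2) = 1

1


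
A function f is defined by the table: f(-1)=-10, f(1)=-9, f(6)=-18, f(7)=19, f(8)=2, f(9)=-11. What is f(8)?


2


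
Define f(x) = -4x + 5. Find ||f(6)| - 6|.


f(6) = -19
|-19| = 19
|19 - 6| = 13

13


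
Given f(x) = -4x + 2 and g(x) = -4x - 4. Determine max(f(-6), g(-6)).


f(-6) = 26
g(-6) = 20
max = 26

26


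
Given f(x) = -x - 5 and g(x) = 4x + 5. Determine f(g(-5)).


10


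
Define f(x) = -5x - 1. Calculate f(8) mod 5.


4


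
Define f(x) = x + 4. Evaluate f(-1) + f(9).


f(-1) = 3
f(9) = 13
Sum = 16

16


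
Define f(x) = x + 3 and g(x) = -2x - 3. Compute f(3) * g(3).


-54


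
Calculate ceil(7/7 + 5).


7/7 = 1
1 + 5 = 6
ceil(6) = 6

6


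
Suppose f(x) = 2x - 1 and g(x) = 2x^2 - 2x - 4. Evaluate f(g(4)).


g(4) = 20
f(20) = 39

39


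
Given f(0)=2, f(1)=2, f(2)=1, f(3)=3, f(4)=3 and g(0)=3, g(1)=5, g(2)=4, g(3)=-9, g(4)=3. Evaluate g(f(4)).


f(4) = 3
g(3) = -9

-9


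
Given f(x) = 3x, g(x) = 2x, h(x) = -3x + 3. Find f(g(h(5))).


h(5) = -12
g(-12) = -24
f(-24) = -72

-72


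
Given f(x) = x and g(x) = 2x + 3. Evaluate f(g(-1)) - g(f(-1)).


f(g(-1)) = 1
g(f(-1)) = 1
Difference = 0

0


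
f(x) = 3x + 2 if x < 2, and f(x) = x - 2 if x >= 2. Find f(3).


1


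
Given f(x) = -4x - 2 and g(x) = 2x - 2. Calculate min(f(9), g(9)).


f(9) = -38
g(9) = 16
min = -38

-38


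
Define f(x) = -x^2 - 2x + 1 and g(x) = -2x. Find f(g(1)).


g(1) = -2
f(-2) = (-1)*(-2)^2 - 2*(-2) + 1 = 1

1


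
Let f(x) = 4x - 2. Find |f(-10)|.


42


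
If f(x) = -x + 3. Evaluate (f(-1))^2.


f(-1) = 4
(4)^2 = 16

16


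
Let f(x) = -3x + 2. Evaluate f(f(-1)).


f(-1) = 5
f(5) = -13

-13


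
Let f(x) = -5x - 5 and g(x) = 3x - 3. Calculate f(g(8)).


-110


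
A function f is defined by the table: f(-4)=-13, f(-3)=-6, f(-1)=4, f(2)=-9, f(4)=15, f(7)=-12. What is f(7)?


-12


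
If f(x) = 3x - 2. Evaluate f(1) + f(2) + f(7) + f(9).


49


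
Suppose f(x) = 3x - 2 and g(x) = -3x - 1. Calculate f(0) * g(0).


2


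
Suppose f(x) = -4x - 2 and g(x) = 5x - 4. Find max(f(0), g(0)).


f(0) = -2
g(0) = -4
max = -2

-2


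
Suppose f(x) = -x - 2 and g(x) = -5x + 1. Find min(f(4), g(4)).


-19


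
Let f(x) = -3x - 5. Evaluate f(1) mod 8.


f(1) = -8
-8 mod 8 = 0

0


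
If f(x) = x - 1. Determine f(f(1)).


f(1) = 0
f(0) = -1

-1


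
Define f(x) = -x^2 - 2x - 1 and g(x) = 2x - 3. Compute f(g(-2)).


-36


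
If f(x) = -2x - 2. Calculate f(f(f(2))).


f(2) = -6
f(-6) = 10
f(10) = -22

-22


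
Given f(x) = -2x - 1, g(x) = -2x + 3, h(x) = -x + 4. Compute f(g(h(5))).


h(5) = -1
g(-1) = 5
f(5) = -11

-11


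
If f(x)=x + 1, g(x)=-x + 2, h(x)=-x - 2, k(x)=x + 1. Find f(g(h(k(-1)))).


5


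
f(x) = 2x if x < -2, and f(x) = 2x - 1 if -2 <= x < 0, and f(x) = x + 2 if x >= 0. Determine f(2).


4


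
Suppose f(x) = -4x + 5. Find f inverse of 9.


Solve -4x + 5 = 9
x = (9 - 5) / (-4) = -1

-1


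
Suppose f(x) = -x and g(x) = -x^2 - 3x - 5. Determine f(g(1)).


9


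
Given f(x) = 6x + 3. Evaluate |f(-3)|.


15


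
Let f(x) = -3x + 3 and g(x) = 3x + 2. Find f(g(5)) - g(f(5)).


f(g(5)) = -48
g(f(5)) = -34
Difference = -14

-14


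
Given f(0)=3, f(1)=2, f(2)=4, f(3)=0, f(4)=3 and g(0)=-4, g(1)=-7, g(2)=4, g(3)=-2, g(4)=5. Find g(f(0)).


-2


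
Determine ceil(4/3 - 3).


-1


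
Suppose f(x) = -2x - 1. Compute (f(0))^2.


f(0) = -1
(-1)^2 = 1

1


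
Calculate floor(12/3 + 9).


12/3 = 4
4 + 9 = 13
floor(13) = 13

13


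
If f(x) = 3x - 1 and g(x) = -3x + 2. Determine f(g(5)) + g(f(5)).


f(g(5)) = -40
g(f(5)) = -40
Sum = -80

-80


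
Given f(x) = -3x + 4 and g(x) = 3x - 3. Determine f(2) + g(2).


1


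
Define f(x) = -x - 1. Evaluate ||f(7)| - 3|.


f(7) = -8
|-8| = 8
|8 - 3| = 5

5


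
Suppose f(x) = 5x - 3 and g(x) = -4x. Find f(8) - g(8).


69


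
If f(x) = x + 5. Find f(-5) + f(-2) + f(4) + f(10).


f(-5) = 0
f(-2) = 3
f(4) = 9
f(10) = 15
Sum = 27

27


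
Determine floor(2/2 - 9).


-8


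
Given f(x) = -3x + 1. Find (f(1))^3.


f(1) = -2
(-2)^3 = -8

-8


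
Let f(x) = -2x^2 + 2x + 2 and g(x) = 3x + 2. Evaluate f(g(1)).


g(1) = 5
f(5) = (-2)*(5)^2 + 2*(5) + 2 = -38

-38


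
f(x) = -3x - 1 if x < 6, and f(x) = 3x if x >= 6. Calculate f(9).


9 satisfies x >= 6
f(9) = 27

27


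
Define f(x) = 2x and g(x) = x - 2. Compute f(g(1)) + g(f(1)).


f(g(1)) = -2
g(f(1)) = 0
Sum = -2

-2


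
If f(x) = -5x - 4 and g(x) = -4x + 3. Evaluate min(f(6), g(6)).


f(6) = -34
g(6) = -21
min = -34

-34


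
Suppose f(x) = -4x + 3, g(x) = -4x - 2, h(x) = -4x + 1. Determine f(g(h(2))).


h(2) = -7
g(-7) = 26
f(26) = -101

-101


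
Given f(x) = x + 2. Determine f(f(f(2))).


f(2) = 4
f(4) = 6
f(6) = 8

8


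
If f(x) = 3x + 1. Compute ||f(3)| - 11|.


f(3) = 10
|10| = 10
|10 - 11| = 1

1


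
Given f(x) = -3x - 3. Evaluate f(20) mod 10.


f(20) = -63
-63 mod 10 = 7

7


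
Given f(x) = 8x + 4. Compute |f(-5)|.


f(-5) = -36
|-36| = 36

36


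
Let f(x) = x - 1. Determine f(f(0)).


f(0) = -1
f(-1) = -2

-2


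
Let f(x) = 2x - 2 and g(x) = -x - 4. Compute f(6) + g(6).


f(6) = 10
g(6) = -10
Sum = 0

0


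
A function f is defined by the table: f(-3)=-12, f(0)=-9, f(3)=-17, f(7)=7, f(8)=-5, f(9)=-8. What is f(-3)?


-12


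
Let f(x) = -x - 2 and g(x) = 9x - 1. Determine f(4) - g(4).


f(4) = -6
g(4) = 35
Difference = -41

-41


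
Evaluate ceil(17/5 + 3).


17/5 = 3.4
3.4 + 3 = 6.4
ceil(6.4) = 7

7


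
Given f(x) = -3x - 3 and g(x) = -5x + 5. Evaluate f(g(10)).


g(10) = -45
f(-45) = 132

132


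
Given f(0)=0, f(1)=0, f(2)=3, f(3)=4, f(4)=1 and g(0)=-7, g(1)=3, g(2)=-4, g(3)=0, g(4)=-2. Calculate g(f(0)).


f(0) = 0
g(0) = -7

-7


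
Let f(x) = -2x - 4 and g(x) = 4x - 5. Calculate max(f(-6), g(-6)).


f(-6) = 8
g(-6) = -29
max = 8

8


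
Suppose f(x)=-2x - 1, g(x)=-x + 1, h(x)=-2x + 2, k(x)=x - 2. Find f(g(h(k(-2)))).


k(-2) = -4
h(-4) = 10
g(10) = -9
f(-9) = 17

17


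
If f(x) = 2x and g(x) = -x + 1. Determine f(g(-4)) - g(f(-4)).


f(g(-4)) = 10
g(f(-4)) = 9
Difference = 1

1


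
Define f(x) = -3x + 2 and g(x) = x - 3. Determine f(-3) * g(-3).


f(-3) = 11
g(-3) = -6
Product = -66

-66


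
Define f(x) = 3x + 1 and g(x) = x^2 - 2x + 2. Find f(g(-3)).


g(-3) = 17
f(17) = 52

52


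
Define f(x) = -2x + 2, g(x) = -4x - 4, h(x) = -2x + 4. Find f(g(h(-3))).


h(-3) = 10
g(10) = -44
f(-44) = 90

90


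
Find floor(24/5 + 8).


24/5 = 4.8
4.8 + 8 = 12.8
floor(12.8) = 12

12


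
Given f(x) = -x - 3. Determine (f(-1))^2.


f(-1) = -2
(-2)^2 = 4

4


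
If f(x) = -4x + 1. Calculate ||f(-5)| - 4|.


f(-5) = 21
|21| = 21
|21 - 4| = 17

17


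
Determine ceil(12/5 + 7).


12/5 = 2.4
2.4 + 7 = 9.4
ceil(9.4) = 10

10


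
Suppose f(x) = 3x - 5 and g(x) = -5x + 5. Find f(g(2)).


g(2) = -5
f(-5) = -20

-20


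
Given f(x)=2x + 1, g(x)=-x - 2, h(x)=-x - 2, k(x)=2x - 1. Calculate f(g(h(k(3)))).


k(3) = 5
h(5) = -7
g(-7) = 5
f(5) = 11

11


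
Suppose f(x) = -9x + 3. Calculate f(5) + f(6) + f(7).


f(5) = -42
f(6) = -51
f(7) = -60
Sum = -153

-153


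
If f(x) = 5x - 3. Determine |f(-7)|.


f(-7) = -38
|-38| = 38

38


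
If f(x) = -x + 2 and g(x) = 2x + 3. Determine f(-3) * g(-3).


f(-3) = 5
g(-3) = -3
Product = -15

-15


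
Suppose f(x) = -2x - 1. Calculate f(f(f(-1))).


f(-1) = 1
f(1) = -3
f(-3) = 5

5


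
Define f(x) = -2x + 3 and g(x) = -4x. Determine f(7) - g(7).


17


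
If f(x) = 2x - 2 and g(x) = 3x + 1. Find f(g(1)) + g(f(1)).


f(g(1)) = 6
g(f(1)) = 1
Sum = 7

7


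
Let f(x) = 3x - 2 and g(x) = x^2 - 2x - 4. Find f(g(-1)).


g(-1) = -1
f(-1) = -5

-5


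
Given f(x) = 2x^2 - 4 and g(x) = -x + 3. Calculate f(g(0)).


g(0) = 3
f(3) = 2*(3)^2 - 4 = 14

14


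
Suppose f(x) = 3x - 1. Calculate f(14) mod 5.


f(14) = 41
41 mod 5 = 1

1


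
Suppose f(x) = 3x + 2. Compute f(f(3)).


f(3) = 11
f(11) = 35

35


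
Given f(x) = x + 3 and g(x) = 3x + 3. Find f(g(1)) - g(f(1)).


f(g(1)) = 9
g(f(1)) = 15
Difference = -6

-6


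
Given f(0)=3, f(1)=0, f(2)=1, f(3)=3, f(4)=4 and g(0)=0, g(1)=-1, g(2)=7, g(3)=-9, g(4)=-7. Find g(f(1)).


0


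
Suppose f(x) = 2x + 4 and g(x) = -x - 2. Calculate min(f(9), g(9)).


f(9) = 22
g(9) = -11
min = -11

-11


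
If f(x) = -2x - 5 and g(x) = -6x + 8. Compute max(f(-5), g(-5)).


f(-5) = 5
g(-5) = 38
max = 38

38


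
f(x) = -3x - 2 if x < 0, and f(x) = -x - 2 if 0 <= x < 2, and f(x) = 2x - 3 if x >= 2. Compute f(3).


3


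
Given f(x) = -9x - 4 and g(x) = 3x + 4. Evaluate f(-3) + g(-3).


f(-3) = 23
g(-3) = -5
Sum = 18

18


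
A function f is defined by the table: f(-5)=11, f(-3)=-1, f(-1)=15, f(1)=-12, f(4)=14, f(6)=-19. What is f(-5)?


Reading from the table at x = -5

11


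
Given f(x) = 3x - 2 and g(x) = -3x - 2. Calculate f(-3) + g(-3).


-4


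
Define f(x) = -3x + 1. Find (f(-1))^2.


f(-1) = 4
(4)^2 = 16

16


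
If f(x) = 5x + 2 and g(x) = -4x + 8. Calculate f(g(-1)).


g(-1) = 12
f(12) = 62

62


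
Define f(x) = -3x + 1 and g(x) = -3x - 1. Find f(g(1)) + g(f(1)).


f(g(1)) = 13
g(f(1)) = 5
Sum = 18

18


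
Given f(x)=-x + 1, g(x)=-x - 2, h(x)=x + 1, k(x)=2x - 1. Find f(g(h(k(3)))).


k(3) = 5
h(5) = 6
g(6) = -8
f(-8) = 9

9


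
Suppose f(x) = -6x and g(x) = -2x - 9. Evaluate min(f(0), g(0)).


f(0) = 0
g(0) = -9
min = -9

-9


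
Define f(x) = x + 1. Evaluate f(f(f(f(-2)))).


f(-2) = -1
f(-1) = 0
f(0) = 1
f(1) = 2

2


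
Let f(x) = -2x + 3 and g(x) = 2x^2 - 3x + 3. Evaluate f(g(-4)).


g(-4) = 47
f(47) = -91

-91


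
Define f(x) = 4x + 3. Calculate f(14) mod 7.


f(14) = 59
59 mod 7 = 3

3


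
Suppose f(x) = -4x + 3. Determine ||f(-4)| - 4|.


f(-4) = 19
|19| = 19
|19 - 4| = 15

15


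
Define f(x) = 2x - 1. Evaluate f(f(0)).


f(0) = -1
f(-1) = -3

-3


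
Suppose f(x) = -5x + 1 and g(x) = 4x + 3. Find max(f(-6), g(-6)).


f(-6) = 31
g(-6) = -21
max = 31

31


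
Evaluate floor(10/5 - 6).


10/5 = 2
2 - 6 = -4
floor(-4) = -4

-4


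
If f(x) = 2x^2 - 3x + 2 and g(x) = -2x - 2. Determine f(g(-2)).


g(-2) = 2
f(2) = 2*(2)^2 - 3*(2) + 2 = 4

4


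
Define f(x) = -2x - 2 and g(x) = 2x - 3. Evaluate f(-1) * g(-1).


f(-1) = 0
g(-1) = -5
Product = 0

0


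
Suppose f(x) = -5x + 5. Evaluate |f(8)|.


f(8) = -35
|-35| = 35

35


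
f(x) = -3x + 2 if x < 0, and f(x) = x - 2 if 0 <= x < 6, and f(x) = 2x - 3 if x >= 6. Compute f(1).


1 satisfies 0 <= x < 6
f(1) = -1

-1
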